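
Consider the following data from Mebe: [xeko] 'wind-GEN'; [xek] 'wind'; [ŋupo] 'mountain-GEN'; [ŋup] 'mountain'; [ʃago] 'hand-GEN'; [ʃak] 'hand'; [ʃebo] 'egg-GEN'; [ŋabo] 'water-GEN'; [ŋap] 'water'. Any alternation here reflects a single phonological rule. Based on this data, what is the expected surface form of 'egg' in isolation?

The stem for 'water' ends in [b] in [ŋabo] but [p] in [ŋap].
Compare 'mountain', with invariant [p] in [ŋupo] and [ŋup]: an analysis with underlying /p/ and a rule producing [b] before the GEN suffix would wrongly predict alternation here too.
Therefore /b/ is basic and [p] is derived by word-final obstruent devoicing (voiced obstruents become voiceless word-finally).
From [ʃebo] the stem 'egg' is /ʃeb/; word-finally this yields [ʃep].

[ʃep]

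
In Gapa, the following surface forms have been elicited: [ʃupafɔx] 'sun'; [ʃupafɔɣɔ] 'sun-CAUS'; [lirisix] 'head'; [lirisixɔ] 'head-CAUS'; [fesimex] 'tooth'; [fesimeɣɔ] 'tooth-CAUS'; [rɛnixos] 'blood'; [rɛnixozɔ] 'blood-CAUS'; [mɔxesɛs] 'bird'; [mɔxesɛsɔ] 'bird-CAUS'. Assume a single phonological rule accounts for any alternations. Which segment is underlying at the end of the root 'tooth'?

/ɣ/

The root 'tooth' surfaces as [fesimex] and [fesimeɣɔ], with a stem-final [x] ~ [ɣ] alternation.
But 'head' keeps [x] in both environments ([lirisix], [lirisixɔ]), so there is no rule changing /x/ to [ɣ] before the CAUS suffix.
The alternation reflects word-final obstruent devoicing: voiced obstruents become voiceless word-finally. /ɣ/ is underlying.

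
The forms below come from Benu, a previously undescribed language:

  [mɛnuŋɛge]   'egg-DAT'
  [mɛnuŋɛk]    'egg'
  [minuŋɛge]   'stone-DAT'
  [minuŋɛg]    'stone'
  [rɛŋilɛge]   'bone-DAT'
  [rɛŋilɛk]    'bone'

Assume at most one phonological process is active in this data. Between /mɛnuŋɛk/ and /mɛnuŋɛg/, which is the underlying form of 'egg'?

In [mɛnuŋɛge] and [mɛnuŋɛk] the final segment of 'egg' alternates: [g] ~ [k].
If /g/ were underlying and a rule turned it into [k] in isolation, 'stone' would also alternate; but it has [g] in both [minuŋɛge] and [minuŋɛg].
Therefore /k/ is basic and [g] is derived by intervocalic voicing (voiceless stops become voiced between vowels).

/mɛnuŋɛk/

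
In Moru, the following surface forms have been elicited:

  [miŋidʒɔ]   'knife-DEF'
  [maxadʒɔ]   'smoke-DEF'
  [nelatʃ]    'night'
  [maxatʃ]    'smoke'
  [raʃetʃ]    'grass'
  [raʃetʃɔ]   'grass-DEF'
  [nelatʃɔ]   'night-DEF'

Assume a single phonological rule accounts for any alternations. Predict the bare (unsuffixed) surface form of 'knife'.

[miŋitʃ]

'smoke' shows [tʃ] ~ [dʒ] at the end of the stem ([maxatʃ] vs [maxadʒɔ]).
The stem 'night' ([nelatʃ], [nelatʃɔ]) shows [tʃ] unchanged in both environments, so [tʃ] cannot be basic with [dʒ] derived before the DEF suffix.
The underlying segment must be /dʒ/; voiced obstruents become voiceless word-finally, yielding [tʃ] there.
The one attested form of 'knife', [miŋidʒɔ], shows underlying /miŋidʒ/. Applying the same rule word-finally gives [miŋitʃ].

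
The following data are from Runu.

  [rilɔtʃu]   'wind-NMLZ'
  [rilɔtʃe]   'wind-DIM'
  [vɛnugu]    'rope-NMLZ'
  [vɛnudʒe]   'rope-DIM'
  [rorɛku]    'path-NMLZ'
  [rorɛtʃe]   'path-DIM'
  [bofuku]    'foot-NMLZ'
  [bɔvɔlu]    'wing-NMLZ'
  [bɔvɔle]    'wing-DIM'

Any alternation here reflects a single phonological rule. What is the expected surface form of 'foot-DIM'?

'path' shows [k] ~ [tʃ] at the end of the stem ([rorɛku] vs [rorɛtʃe]).
The stem 'wind' ([rilɔtʃu], [rilɔtʃe]) shows [tʃ] unchanged in both environments, so [tʃ] cannot be basic with [k] derived before the NMLZ suffix.
The alternation reflects palatalization before a front vowel: /k/ and /g/ become palato-alveolar [tʃ] and [dʒ] before a front vowel. /k/ is underlying.
From [bofuku] the stem 'foot' is /bofuk/; before a front vowel this yields [bofutʃe].

[bofutʃe]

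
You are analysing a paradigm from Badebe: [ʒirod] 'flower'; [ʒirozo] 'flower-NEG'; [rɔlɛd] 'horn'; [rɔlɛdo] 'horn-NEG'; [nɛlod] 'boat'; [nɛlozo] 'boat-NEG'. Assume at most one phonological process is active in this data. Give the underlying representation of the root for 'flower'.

/ʒiroz/

'flower' shows [d] ~ [z] at the end of the stem ([ʒirod] vs [ʒirozo]).
If /d/ were underlying and a rule turned it into [z] before the NEG suffix, 'horn' would also alternate; but it has [d] in both [rɔlɛd] and [rɔlɛdo].
Therefore /z/ is basic and [d] is derived by word-final hardening (voiced fricatives become stops word-finally).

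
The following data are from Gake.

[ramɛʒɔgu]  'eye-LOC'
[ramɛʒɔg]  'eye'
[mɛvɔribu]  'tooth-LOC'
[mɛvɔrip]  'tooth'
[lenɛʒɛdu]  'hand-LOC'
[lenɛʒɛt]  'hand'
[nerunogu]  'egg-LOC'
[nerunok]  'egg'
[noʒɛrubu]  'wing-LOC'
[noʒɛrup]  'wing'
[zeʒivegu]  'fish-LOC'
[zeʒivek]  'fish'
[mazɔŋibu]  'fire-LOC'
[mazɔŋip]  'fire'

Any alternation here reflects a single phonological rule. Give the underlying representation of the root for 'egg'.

In [nerunogu] and [nerunok] the final segment of 'egg' alternates: [g] ~ [k].
The stem 'eye' ([ramɛʒɔgu], [ramɛʒɔg]) shows [g] unchanged in both environments, so [g] cannot be basic with [k] derived in isolation.
So /k/ is underlying, and a rule of intervocalic voicing — voiceless stops become voiced between vowels — gives [g].

/nerunok/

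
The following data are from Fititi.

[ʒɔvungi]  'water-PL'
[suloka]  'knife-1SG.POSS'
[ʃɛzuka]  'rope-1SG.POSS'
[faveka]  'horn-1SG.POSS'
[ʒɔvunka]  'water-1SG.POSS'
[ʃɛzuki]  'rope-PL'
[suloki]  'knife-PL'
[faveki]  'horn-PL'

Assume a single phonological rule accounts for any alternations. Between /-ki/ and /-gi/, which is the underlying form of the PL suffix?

/-gi/

The PL suffix surfaces as [-gi] and [-ki], depending on the final segment of the stem.
By contrast the 1SG.POSS suffix keeps its initial [k] throughout — that segment must be underlying.
The PL suffix is therefore /-gi/ underlyingly, with post-vocalic devoicing: voiced stops become voiceless after a vowel.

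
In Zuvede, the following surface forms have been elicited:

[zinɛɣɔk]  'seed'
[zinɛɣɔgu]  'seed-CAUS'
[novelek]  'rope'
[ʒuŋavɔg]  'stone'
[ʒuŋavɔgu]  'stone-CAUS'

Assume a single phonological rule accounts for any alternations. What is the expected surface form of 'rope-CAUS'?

[novelegu]

The root 'seed' surfaces as [zinɛɣɔk] and [zinɛɣɔgu], with a stem-final [k] ~ [g] alternation.
But 'stone' keeps [g] in both environments ([ʒuŋavɔg], [ʒuŋavɔgu]), so there is no rule changing /g/ to [k] in isolation.
Therefore /k/ is basic and [g] is derived by intervocalic voicing (voiceless stops become voiced between vowels).
The one attested form of 'rope', [novelek], shows underlying /novelek/. Applying the same rule between vowels gives [novelegu].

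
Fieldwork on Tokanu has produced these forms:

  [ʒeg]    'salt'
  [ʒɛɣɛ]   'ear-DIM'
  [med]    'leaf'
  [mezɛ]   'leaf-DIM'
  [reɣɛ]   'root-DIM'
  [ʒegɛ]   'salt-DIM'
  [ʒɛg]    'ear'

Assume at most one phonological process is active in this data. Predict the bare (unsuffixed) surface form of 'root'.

[reg]

'ear' shows [ɣ] ~ [g] at the end of the stem ([ʒɛɣɛ] vs [ʒɛg]).
Compare 'salt', with invariant [g] in [ʒegɛ] and [ʒeg]: an analysis with underlying /g/ and a rule producing [ɣ] before the DIM suffix would wrongly predict alternation here too.
The alternation reflects word-final hardening: voiced fricatives become stops word-finally. /ɣ/ is underlying.
From [reɣɛ] the stem 'root' is /reɣ/; word-finally this yields [reg].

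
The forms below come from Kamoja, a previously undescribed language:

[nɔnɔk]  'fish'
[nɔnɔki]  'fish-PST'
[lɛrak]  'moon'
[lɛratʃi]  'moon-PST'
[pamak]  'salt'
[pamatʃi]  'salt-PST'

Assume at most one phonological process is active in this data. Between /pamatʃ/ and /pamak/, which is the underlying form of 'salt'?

/pamatʃ/

The root 'salt' surfaces as [pamak] and [pamatʃi], with a stem-final [k] ~ [tʃ] alternation.
The stem 'fish' ([nɔnɔk], [nɔnɔki]) shows [k] unchanged in both environments, so [k] cannot be basic with [tʃ] derived before the PST suffix.
So /tʃ/ is underlying, and a rule of depalatalization — palato-alveolar /tʃ/ becomes [k] when no front vowel follows — gives [k].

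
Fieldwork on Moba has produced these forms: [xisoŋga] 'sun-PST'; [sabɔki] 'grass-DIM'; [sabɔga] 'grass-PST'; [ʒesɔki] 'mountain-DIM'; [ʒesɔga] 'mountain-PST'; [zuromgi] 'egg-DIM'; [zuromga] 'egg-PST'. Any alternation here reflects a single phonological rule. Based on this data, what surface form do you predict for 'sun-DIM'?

[xisoŋgi]

The DIM suffix surfaces as [-gi] and [-ki], depending on the final segment of the stem.
By contrast the PST suffix keeps its initial [g] throughout — that segment must be underlying.
So the underlying form is /-ki/, and voiceless stops become voiced after a nasal.
After 'sun', which ends in a nasal, the suffix surfaces as [-gi], giving [xisoŋgi].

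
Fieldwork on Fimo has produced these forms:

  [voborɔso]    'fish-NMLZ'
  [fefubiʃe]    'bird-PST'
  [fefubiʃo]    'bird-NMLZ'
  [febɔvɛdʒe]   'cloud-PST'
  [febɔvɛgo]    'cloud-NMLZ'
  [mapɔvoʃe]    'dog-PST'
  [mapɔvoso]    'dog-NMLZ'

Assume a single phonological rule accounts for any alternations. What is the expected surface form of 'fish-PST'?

[voborɔʃe]

The stem for 'dog' ends in [ʃ] in [mapɔvoʃe] but [s] in [mapɔvoso].
Compare 'bird', with invariant [ʃ] in [fefubiʃe] and [fefubiʃo]: an analysis with underlying /ʃ/ and a rule producing [s] before the NMLZ suffix would wrongly predict alternation here too.
Therefore /s/ is basic and [ʃ] is derived by palatalization before a front vowel (/g/ and /s/ become palato-alveolar [dʒ] and [ʃ] before a front vowel).
From [voborɔso] the stem 'fish' is /voborɔs/; before a front vowel this yields [voborɔʃe].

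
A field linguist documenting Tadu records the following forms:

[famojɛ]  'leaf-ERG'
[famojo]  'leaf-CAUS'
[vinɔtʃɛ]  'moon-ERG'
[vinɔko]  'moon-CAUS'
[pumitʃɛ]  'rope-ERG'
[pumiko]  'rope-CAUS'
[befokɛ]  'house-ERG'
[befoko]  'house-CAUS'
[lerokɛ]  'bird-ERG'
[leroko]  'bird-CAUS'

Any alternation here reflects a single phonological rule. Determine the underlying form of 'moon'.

/vinɔtʃ/

'moon' shows [tʃ] ~ [k] at the end of the stem ([vinɔtʃɛ] vs [vinɔko]).
The stem 'bird' ([lerokɛ], [leroko]) shows [k] unchanged in both environments, so [k] cannot be basic with [tʃ] derived before the ERG suffix.
Therefore /tʃ/ is basic and [k] is derived by depalatalization (palato-alveolar /tʃ/ becomes [k] when no front vowel follows).
So 'moon' = /vinɔtʃ/.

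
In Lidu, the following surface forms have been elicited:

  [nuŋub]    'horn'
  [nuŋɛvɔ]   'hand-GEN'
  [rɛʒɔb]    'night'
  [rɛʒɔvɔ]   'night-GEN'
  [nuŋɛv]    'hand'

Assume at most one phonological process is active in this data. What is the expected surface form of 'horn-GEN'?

[nuŋuvɔ]

The root 'night' surfaces as [rɛʒɔvɔ] and [rɛʒɔb], with a stem-final [v] ~ [b] alternation.
The stem 'hand' ([nuŋɛvɔ], [nuŋɛv]) shows [v] unchanged in both environments, so [v] cannot be basic with [b] derived in isolation.
The alternation reflects intervocalic spirantization: voiced stops become fricatives between vowels. /b/ is underlying.
From [nuŋub] the stem 'horn' is /nuŋub/; between vowels this yields [nuŋuvɔ].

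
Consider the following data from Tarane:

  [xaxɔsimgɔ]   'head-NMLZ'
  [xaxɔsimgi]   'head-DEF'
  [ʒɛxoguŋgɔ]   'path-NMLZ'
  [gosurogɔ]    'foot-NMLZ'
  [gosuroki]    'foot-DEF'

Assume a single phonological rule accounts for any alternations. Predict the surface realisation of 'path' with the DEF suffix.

[ʒɛxoguŋgi]

The DEF morpheme has two allomorphs, [-gi] and [-ki].
By contrast the NMLZ suffix keeps its initial [g] throughout — that segment must be underlying.
The DEF suffix is therefore /-ki/ underlyingly, with post-nasal voicing: voiceless stops become voiced after a nasal.
After 'path', which ends in a nasal, the suffix surfaces as [-gi], giving [ʒɛxoguŋgi].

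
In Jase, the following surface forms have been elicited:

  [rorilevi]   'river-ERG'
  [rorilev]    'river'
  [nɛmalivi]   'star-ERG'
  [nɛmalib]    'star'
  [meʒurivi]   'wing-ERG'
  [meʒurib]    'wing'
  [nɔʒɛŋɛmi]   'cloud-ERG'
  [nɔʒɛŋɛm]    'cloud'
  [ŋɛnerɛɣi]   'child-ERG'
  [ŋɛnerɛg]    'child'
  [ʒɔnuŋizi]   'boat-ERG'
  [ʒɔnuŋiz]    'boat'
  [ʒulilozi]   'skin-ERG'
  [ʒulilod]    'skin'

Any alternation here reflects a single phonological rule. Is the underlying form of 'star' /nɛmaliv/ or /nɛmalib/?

The stem for 'star' ends in [v] in [nɛmalivi] but [b] in [nɛmalib].
If /v/ were underlying and a rule turned it into [b] in isolation, 'river' would also alternate; but it has [v] in both [rorilevi] and [rorilev].
Therefore /b/ is basic and [v] is derived by intervocalic spirantization (voiced stops become fricatives between vowels).

/nɛmalib/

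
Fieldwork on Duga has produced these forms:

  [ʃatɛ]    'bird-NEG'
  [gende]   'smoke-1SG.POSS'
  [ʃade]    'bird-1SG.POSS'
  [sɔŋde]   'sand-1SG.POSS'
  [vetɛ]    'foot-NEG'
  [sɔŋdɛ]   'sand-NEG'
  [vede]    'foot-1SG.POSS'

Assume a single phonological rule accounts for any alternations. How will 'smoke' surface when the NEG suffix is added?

[gendɛ]

The NEG suffix surfaces as [-dɛ] and [-tɛ], depending on the final segment of the stem.
By contrast the 1SG.POSS suffix keeps its initial [d] throughout — that segment must be underlying.
So the underlying form is /-tɛ/, and voiceless stops become voiced after a nasal.
After 'smoke', which ends in a nasal, the suffix surfaces as [-dɛ], giving [gendɛ].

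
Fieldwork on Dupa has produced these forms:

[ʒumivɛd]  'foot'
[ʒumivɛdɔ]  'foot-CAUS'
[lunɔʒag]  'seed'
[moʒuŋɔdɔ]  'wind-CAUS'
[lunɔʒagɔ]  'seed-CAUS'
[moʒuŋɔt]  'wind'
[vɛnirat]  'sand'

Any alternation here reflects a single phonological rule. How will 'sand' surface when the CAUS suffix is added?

In [moʒuŋɔt] and [moʒuŋɔdɔ] the final segment of 'wind' alternates: [t] ~ [d].
But 'foot' keeps [d] in both environments ([ʒumivɛd], [ʒumivɛdɔ]), so there is no rule changing /d/ to [t] in isolation.
The underlying segment must be /t/; voiceless stops become voiced between vowels, yielding [d] there.
The one attested form of 'sand', [vɛnirat], shows underlying /vɛnirat/. Applying the same rule between vowels gives [vɛniradɔ].

[vɛniradɔ]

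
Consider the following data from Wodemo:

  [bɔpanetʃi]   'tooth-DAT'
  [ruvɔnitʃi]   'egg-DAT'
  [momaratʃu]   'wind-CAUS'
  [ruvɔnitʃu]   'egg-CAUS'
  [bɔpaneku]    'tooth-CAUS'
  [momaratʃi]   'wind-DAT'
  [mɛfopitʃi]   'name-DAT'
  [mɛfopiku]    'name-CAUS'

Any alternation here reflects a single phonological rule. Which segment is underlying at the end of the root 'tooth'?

The root 'tooth' surfaces as [bɔpanetʃi] and [bɔpaneku], with a stem-final [tʃ] ~ [k] alternation.
If /tʃ/ were underlying and a rule turned it into [k] before the CAUS suffix, 'egg' would also alternate; but it has [tʃ] in both [ruvɔnitʃi] and [ruvɔnitʃu].
So /k/ is underlying, and a rule of palatalization before a front vowel — /k/ becomes palato-alveolar [tʃ] before a front vowel — gives [tʃ].

/k/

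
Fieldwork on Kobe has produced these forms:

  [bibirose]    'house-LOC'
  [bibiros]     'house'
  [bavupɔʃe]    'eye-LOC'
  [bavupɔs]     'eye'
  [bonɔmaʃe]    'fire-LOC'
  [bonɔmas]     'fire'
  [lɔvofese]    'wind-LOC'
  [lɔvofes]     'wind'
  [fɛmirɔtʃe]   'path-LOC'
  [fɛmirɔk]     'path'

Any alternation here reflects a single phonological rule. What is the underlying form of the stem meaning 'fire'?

/bonɔmaʃ/

'fire' shows [ʃ] ~ [s] at the end of the stem ([bonɔmaʃe] vs [bonɔmas]).
But 'house' keeps [s] in both environments ([bibirose], [bibiros]), so there is no rule changing /s/ to [ʃ] before the LOC suffix.
Therefore /ʃ/ is basic and [s] is derived by depalatalization (palato-alveolar /tʃ/ and /ʃ/ become [k] and [s] when no front vowel follows).
Hence 'fire' is /bonɔmaʃ/ underlyingly.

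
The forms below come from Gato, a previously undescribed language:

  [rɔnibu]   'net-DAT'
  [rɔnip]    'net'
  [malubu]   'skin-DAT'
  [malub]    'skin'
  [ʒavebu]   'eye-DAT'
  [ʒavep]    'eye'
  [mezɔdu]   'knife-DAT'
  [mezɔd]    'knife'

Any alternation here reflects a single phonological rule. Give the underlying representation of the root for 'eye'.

The root 'eye' surfaces as [ʒavebu] and [ʒavep], with a stem-final [b] ~ [p] alternation.
But 'skin' keeps [b] in both environments ([malubu], [malub]), so there is no rule changing /b/ to [p] in isolation.
The underlying segment must be /p/; voiceless stops become voiced between vowels, yielding [b] there.

/ʒavep/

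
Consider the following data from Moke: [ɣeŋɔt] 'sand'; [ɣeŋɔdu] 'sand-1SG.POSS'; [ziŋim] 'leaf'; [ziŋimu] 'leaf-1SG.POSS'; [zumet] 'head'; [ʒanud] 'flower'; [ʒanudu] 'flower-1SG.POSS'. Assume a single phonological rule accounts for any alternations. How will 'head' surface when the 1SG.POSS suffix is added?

In [ɣeŋɔt] and [ɣeŋɔdu] the final segment of 'sand' alternates: [t] ~ [d].
If /d/ were underlying and a rule turned it into [t] in isolation, 'flower' would also alternate; but it has [d] in both [ʒanud] and [ʒanudu].
Therefore /t/ is basic and [d] is derived by intervocalic voicing (voiceless stops become voiced between vowels).
From [zumet] the stem 'head' is /zumet/; between vowels this yields [zumedu].

[zumedu]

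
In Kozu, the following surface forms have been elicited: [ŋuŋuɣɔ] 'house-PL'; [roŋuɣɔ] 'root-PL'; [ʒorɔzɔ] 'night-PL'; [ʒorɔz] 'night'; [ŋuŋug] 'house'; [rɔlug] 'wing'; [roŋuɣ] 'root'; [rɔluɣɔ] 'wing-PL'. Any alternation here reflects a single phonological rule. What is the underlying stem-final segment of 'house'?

/g/

The stem for 'house' ends in [g] in [ŋuŋug] but [ɣ] in [ŋuŋuɣɔ].
But 'root' keeps [ɣ] in both environments ([roŋuɣ], [roŋuɣɔ]), so there is no rule changing /ɣ/ to [g] in isolation.
The underlying segment must be /g/; voiced stops become fricatives between vowels, yielding [ɣ] there.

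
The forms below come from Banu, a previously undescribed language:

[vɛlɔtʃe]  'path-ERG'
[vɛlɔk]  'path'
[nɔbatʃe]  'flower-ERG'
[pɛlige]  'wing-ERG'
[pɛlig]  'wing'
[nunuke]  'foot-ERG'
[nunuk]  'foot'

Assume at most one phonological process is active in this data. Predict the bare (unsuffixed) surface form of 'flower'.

[nɔbak]

'path' shows [tʃ] ~ [k] at the end of the stem ([vɛlɔtʃe] vs [vɛlɔk]).
Compare 'foot', with invariant [k] in [nunuke] and [nunuk]: an analysis with underlying /k/ and a rule producing [tʃ] before the ERG suffix would wrongly predict alternation here too.
The alternation reflects depalatalization: palato-alveolar /tʃ/ becomes [k] when no front vowel follows. /tʃ/ is underlying.
From [nɔbatʃe] the stem 'flower' is /nɔbatʃ/; when no front vowel follows this yields [nɔbak].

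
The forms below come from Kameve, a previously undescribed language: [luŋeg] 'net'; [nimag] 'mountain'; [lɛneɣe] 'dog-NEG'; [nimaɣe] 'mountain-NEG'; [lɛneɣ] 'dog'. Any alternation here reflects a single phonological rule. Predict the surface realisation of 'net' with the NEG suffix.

[luŋeɣe]

The root 'mountain' surfaces as [nimaɣe] and [nimag], with a stem-final [ɣ] ~ [g] alternation.
The stem 'dog' ([lɛneɣe], [lɛneɣ]) shows [ɣ] unchanged in both environments, so [ɣ] cannot be basic with [g] derived in isolation.
Therefore /g/ is basic and [ɣ] is derived by intervocalic spirantization (voiced stops become fricatives between vowels).
The one attested form of 'net', [luŋeg], shows underlying /luŋeg/. Applying the same rule between vowels gives [luŋeɣe].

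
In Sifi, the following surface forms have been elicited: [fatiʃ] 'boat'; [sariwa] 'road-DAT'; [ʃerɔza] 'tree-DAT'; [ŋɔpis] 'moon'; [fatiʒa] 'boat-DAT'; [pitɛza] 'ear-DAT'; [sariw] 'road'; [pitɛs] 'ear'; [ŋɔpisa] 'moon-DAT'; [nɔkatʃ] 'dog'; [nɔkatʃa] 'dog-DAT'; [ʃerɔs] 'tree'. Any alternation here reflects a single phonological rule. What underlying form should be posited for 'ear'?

/pitɛz/

The stem for 'ear' ends in [s] in [pitɛs] but [z] in [pitɛza].
The stem 'moon' ([ŋɔpis], [ŋɔpisa]) shows [s] unchanged in both environments, so [s] cannot be basic with [z] derived before the DAT suffix.
So /z/ is underlying, and a rule of word-final obstruent devoicing — voiced obstruents become voiceless word-finally — gives [s].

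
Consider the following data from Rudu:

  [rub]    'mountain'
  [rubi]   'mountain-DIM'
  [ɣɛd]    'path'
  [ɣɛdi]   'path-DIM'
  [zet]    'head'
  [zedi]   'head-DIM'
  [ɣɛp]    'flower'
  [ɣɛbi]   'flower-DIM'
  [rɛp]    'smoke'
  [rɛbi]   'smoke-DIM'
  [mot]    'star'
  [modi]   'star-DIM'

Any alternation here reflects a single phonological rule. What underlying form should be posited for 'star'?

In [mot] and [modi] the final segment of 'star' alternates: [t] ~ [d].
But 'path' keeps [d] in both environments ([ɣɛd], [ɣɛdi]), so there is no rule changing /d/ to [t] in isolation.
The alternation reflects intervocalic voicing: voiceless stops become voiced between vowels. /t/ is underlying.

/mot/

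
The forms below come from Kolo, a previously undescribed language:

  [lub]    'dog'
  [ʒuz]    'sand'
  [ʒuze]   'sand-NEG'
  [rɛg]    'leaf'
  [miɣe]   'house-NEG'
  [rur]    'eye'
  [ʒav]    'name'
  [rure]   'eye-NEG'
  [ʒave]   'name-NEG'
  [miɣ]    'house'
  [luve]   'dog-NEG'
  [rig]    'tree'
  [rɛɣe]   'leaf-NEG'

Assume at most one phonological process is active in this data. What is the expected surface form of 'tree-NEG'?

[riɣe]

'leaf' shows [g] ~ [ɣ] at the end of the stem ([rɛg] vs [rɛɣe]).
If /ɣ/ were underlying and a rule turned it into [g] in isolation, 'house' would also alternate; but it has [ɣ] in both [miɣ] and [miɣe].
Therefore /g/ is basic and [ɣ] is derived by intervocalic spirantization (voiced stops become fricatives between vowels).
From [rig] the stem 'tree' is /rig/; between vowels this yields [riɣe].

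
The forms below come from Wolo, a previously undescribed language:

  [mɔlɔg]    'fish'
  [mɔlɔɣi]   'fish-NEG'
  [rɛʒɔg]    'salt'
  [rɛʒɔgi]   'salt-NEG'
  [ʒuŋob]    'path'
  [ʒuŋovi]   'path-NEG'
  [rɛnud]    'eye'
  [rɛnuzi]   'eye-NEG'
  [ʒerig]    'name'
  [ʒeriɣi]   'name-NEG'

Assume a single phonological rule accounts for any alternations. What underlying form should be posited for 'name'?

In [ʒerig] and [ʒeriɣi] the final segment of 'name' alternates: [g] ~ [ɣ].
But 'salt' keeps [g] in both environments ([rɛʒɔg], [rɛʒɔgi]), so there is no rule changing /g/ to [ɣ] before the NEG suffix.
Therefore /ɣ/ is basic and [g] is derived by word-final hardening (voiced fricatives become stops word-finally).
So 'name' = /ʒeriɣ/.

/ʒeriɣ/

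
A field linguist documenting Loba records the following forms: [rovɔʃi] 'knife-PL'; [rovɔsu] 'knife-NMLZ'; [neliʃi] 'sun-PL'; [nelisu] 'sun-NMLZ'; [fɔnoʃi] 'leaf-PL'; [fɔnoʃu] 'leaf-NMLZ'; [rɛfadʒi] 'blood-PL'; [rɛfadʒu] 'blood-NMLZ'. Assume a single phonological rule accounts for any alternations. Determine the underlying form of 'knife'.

'knife' shows [ʃ] ~ [s] at the end of the stem ([rovɔʃi] vs [rovɔsu]).
If /ʃ/ were underlying and a rule turned it into [s] before the NMLZ suffix, 'leaf' would also alternate; but it has [ʃ] in both [fɔnoʃi] and [fɔnoʃu].
Therefore /s/ is basic and [ʃ] is derived by palatalization before a front vowel (/s/ becomes palato-alveolar [ʃ] before a front vowel).
So 'knife' = /rovɔs/.

/rovɔs/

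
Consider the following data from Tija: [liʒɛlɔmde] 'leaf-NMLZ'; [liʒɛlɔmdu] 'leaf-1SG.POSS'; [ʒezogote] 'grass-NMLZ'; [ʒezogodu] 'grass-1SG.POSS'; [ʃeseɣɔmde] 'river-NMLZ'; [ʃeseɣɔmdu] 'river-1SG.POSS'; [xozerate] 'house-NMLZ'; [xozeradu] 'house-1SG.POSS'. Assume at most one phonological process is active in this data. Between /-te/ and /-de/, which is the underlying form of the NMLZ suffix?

The NMLZ morpheme has two allomorphs, [-de] and [-te].
The 1SG.POSS suffix, which begins with [d], is invariant after every stem; so [d] is not altered by any rule here.
So the underlying form is /-te/, and voiceless stops become voiced after a nasal.

/-te/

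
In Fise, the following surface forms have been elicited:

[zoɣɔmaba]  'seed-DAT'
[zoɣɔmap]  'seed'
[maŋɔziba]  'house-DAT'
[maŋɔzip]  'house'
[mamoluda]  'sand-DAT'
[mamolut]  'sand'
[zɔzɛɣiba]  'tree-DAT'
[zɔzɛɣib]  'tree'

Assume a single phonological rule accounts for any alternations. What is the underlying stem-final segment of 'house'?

The root 'house' surfaces as [maŋɔziba] and [maŋɔzip], with a stem-final [b] ~ [p] alternation.
Compare 'tree', with invariant [b] in [zɔzɛɣiba] and [zɔzɛɣib]: an analysis with underlying /b/ and a rule producing [p] in isolation would wrongly predict alternation here too.
So /p/ is underlying, and a rule of intervocalic voicing — voiceless stops become voiced between vowels — gives [b].

/p/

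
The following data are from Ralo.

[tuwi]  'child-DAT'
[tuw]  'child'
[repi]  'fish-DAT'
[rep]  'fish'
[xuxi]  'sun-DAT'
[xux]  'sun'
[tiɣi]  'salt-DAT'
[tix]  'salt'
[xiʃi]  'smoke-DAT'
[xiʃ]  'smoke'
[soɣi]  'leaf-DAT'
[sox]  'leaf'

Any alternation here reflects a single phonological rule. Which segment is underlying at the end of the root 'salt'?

The stem for 'salt' ends in [ɣ] in [tiɣi] but [x] in [tix].
But 'sun' keeps [x] in both environments ([xuxi], [xux]), so there is no rule changing /x/ to [ɣ] before the DAT suffix.
The alternation reflects word-final obstruent devoicing: voiced obstruents become voiceless word-finally. /ɣ/ is underlying.

/ɣ/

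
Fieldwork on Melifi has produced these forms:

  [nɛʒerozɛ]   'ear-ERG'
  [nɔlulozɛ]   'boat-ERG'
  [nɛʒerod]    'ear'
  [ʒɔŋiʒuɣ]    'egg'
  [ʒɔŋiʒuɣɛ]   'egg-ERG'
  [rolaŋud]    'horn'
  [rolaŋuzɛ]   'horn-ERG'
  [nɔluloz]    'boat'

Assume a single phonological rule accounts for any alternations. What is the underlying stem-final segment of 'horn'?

/d/

In [rolaŋud] and [rolaŋuzɛ] the final segment of 'horn' alternates: [d] ~ [z].
The stem 'boat' ([nɔluloz], [nɔlulozɛ]) shows [z] unchanged in both environments, so [z] cannot be basic with [d] derived in isolation.
Therefore /d/ is basic and [z] is derived by intervocalic spirantization (voiced stops become fricatives between vowels).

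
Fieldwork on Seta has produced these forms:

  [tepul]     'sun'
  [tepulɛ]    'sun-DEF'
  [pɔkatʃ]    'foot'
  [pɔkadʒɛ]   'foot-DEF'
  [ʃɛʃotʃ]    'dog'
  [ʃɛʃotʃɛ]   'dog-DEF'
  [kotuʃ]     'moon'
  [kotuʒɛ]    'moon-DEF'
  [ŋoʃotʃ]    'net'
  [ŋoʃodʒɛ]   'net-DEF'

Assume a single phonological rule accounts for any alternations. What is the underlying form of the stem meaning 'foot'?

/pɔkadʒ/

In [pɔkatʃ] and [pɔkadʒɛ] the final segment of 'foot' alternates: [tʃ] ~ [dʒ].
But 'dog' keeps [tʃ] in both environments ([ʃɛʃotʃ], [ʃɛʃotʃɛ]), so there is no rule changing /tʃ/ to [dʒ] before the DEF suffix.
Therefore /dʒ/ is basic and [tʃ] is derived by word-final obstruent devoicing (voiced obstruents become voiceless word-finally).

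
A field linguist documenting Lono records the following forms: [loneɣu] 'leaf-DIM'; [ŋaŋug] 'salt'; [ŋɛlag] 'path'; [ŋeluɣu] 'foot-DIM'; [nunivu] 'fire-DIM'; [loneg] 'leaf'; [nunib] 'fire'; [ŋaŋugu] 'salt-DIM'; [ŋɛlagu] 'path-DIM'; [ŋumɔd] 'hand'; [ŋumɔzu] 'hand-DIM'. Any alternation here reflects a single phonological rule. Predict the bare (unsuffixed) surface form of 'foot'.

The stem for 'leaf' ends in [g] in [loneg] but [ɣ] in [loneɣu].
But 'salt' keeps [g] in both environments ([ŋaŋug], [ŋaŋugu]), so there is no rule changing /g/ to [ɣ] before the DIM suffix.
So /ɣ/ is underlying, and a rule of word-final hardening — voiced fricatives become stops word-finally — gives [g].
The one attested form of 'foot', [ŋeluɣu], shows underlying /ŋeluɣ/. Applying the same rule word-finally gives [ŋelug].

[ŋelug]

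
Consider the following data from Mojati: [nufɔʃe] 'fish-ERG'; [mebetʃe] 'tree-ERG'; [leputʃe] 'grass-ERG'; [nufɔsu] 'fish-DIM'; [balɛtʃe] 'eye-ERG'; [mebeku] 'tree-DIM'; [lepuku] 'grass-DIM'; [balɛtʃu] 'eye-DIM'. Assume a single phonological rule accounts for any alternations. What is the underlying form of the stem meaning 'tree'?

The stem for 'tree' ends in [k] in [mebeku] but [tʃ] in [mebetʃe].
If /tʃ/ were underlying and a rule turned it into [k] before the DIM suffix, 'eye' would also alternate; but it has [tʃ] in both [balɛtʃu] and [balɛtʃe].
Therefore /k/ is basic and [tʃ] is derived by palatalization before a front vowel (/k/ and /s/ become palato-alveolar [tʃ] and [ʃ] before a front vowel).

/mebek/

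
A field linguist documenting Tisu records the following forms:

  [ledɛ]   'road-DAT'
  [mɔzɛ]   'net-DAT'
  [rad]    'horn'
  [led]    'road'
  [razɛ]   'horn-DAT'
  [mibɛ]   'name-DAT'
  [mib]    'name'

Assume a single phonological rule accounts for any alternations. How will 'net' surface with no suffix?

'horn' shows [z] ~ [d] at the end of the stem ([razɛ] vs [rad]).
The stem 'road' ([ledɛ], [led]) shows [d] unchanged in both environments, so [d] cannot be basic with [z] derived before the DAT suffix.
The alternation reflects word-final hardening: voiced fricatives become stops word-finally. /z/ is underlying.
The one attested form of 'net', [mɔzɛ], shows underlying /mɔz/. Applying the same rule word-finally gives [mɔd].

[mɔd]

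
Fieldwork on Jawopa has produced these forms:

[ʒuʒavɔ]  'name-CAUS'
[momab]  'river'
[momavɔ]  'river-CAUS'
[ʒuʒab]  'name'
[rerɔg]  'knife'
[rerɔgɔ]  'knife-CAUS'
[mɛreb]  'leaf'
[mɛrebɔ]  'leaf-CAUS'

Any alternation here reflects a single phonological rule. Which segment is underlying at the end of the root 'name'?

/v/

In [ʒuʒavɔ] and [ʒuʒab] the final segment of 'name' alternates: [v] ~ [b].
Compare 'leaf', with invariant [b] in [mɛrebɔ] and [mɛreb]: an analysis with underlying /b/ and a rule producing [v] before the CAUS suffix would wrongly predict alternation here too.
The underlying segment must be /v/; voiced fricatives become stops word-finally, yielding [b] there.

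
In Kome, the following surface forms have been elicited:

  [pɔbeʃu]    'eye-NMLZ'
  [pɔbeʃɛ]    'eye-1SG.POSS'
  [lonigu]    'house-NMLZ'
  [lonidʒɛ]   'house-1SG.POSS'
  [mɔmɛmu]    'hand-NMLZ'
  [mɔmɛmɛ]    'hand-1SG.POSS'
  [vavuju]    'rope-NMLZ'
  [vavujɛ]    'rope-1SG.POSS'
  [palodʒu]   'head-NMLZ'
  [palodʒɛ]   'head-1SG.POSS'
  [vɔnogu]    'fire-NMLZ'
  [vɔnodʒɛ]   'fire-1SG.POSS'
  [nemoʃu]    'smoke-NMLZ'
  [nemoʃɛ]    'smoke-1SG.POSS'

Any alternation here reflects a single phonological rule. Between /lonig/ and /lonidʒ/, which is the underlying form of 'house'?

The root 'house' surfaces as [lonigu] and [lonidʒɛ], with a stem-final [g] ~ [dʒ] alternation.
If /dʒ/ were underlying and a rule turned it into [g] before the NMLZ suffix, 'head' would also alternate; but it has [dʒ] in both [palodʒu] and [palodʒɛ].
The alternation reflects palatalization before a front vowel: /g/ becomes palato-alveolar [dʒ] before a front vowel. /g/ is underlying.

/lonig/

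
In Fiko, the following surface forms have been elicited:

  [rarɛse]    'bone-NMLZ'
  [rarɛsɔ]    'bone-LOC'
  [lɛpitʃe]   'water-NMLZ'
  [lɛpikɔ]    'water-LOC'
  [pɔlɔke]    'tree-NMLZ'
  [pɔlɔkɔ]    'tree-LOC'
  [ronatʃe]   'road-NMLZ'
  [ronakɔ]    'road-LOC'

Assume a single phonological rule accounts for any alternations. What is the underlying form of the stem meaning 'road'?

/ronatʃ/

The stem for 'road' ends in [tʃ] in [ronatʃe] but [k] in [ronakɔ].
Compare 'tree', with invariant [k] in [pɔlɔke] and [pɔlɔkɔ]: an analysis with underlying /k/ and a rule producing [tʃ] before the NMLZ suffix would wrongly predict alternation here too.
Therefore /tʃ/ is basic and [k] is derived by depalatalization (palato-alveolar /tʃ/ becomes [k] when no front vowel follows).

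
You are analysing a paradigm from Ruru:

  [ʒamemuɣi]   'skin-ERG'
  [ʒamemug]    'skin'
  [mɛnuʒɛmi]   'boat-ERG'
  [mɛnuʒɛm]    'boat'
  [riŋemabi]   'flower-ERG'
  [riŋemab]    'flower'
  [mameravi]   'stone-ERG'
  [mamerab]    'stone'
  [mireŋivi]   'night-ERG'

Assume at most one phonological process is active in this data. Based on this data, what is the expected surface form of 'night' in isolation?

In [mameravi] and [mamerab] the final segment of 'stone' alternates: [v] ~ [b].
The stem 'flower' ([riŋemabi], [riŋemab]) shows [b] unchanged in both environments, so [b] cannot be basic with [v] derived before the ERG suffix.
So /v/ is underlying, and a rule of word-final hardening — voiced fricatives become stops word-finally — gives [b].
The one attested form of 'night', [mireŋivi], shows underlying /mireŋiv/. Applying the same rule word-finally gives [mireŋib].

[mireŋib]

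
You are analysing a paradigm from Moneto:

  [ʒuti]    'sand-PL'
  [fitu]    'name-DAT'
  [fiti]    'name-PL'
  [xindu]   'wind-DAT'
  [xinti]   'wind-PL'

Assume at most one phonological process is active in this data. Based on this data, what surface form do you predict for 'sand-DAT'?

The DAT morpheme has two allomorphs, [-du] and [-tu].
The PL suffix, which begins with [t], is invariant after every stem; so [t] is not altered by any rule here.
So the underlying form is /-du/, and voiced stops become voiceless after a vowel.
After 'sand', which ends in a vowel, the suffix surfaces as [-tu], giving [ʒutu].

[ʒutu]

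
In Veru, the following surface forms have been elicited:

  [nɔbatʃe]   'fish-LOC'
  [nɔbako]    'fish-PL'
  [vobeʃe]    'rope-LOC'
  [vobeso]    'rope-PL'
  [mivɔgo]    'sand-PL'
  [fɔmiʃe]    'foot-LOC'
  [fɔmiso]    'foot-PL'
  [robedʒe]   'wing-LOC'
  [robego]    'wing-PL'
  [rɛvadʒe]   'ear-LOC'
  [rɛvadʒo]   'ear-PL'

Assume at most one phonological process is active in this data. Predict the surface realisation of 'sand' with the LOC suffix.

The stem for 'wing' ends in [dʒ] in [robedʒe] but [g] in [robego].
Compare 'ear', with invariant [dʒ] in [rɛvadʒe] and [rɛvadʒo]: an analysis with underlying /dʒ/ and a rule producing [g] before the PL suffix would wrongly predict alternation here too.
Therefore /g/ is basic and [dʒ] is derived by palatalization before a front vowel (/k/, /g/ and /s/ become palato-alveolar [tʃ], [dʒ] and [ʃ] before a front vowel).
The one attested form of 'sand', [mivɔgo], shows underlying /mivɔg/. Applying the same rule before a front vowel gives [mivɔdʒe].

[mivɔdʒe]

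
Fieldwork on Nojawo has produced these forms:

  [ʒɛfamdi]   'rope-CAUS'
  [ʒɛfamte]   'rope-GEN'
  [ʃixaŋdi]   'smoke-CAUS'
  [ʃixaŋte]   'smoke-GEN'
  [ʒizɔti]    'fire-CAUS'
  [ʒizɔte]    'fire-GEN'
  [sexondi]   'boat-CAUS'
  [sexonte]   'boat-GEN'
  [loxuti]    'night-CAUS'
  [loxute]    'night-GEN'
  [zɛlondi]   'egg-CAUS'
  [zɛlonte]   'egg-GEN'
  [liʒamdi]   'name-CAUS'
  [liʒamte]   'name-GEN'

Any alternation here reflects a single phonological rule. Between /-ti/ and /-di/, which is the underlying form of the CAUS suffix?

/-di/

The CAUS suffix surfaces as [-di] and [-ti], depending on the final segment of the stem.
The GEN suffix, which begins with [t], is invariant after every stem; so [t] is not altered by any rule here.
The CAUS suffix is therefore /-di/ underlyingly, with post-vocalic devoicing: voiced stops become voiceless after a vowel.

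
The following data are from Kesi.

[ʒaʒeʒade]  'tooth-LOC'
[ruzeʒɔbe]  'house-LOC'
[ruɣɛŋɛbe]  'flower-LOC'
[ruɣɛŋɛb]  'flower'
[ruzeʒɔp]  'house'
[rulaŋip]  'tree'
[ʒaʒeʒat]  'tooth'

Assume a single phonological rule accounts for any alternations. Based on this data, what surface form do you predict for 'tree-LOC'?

[rulaŋibe]

The root 'house' surfaces as [ruzeʒɔbe] and [ruzeʒɔp], with a stem-final [b] ~ [p] alternation.
But 'flower' keeps [b] in both environments ([ruɣɛŋɛbe], [ruɣɛŋɛb]), so there is no rule changing /b/ to [p] in isolation.
The underlying segment must be /p/; voiceless stops become voiced between vowels, yielding [b] there.
From [rulaŋip] the stem 'tree' is /rulaŋip/; between vowels this yields [rulaŋibe].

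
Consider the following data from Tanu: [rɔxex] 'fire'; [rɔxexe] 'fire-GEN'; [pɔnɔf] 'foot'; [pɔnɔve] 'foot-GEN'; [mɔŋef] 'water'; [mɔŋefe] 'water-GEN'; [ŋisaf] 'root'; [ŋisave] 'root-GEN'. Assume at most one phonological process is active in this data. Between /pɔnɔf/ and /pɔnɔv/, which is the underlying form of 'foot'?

/pɔnɔv/

The stem for 'foot' ends in [f] in [pɔnɔf] but [v] in [pɔnɔve].
The stem 'water' ([mɔŋef], [mɔŋefe]) shows [f] unchanged in both environments, so [f] cannot be basic with [v] derived before the GEN suffix.
Therefore /v/ is basic and [f] is derived by word-final obstruent devoicing (voiced obstruents become voiceless word-finally).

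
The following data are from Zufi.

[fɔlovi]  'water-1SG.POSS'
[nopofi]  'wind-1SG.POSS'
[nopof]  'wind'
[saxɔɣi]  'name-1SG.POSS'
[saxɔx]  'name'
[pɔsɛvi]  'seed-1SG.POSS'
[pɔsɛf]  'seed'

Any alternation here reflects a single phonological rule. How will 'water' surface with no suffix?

[fɔlof]

In [pɔsɛvi] and [pɔsɛf] the final segment of 'seed' alternates: [v] ~ [f].
But 'wind' keeps [f] in both environments ([nopofi], [nopof]), so there is no rule changing /f/ to [v] before the 1SG.POSS suffix.
The alternation reflects word-final obstruent devoicing: voiced obstruents become voiceless word-finally. /v/ is underlying.
From [fɔlovi] the stem 'water' is /fɔlov/; word-finally this yields [fɔlof].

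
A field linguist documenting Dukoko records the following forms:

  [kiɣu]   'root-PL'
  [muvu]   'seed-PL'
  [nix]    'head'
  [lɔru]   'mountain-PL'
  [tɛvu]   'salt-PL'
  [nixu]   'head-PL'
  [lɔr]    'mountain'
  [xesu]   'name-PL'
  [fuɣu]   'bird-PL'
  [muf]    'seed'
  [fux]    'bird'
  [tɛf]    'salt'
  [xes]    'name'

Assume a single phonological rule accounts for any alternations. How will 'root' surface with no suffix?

The stem for 'bird' ends in [x] in [fux] but [ɣ] in [fuɣu].
If /x/ were underlying and a rule turned it into [ɣ] before the PL suffix, 'head' would also alternate; but it has [x] in both [nix] and [nixu].
The underlying segment must be /ɣ/; voiced obstruents become voiceless word-finally, yielding [x] there.
From [kiɣu] the stem 'root' is /kiɣ/; word-finally this yields [kix].

[kix]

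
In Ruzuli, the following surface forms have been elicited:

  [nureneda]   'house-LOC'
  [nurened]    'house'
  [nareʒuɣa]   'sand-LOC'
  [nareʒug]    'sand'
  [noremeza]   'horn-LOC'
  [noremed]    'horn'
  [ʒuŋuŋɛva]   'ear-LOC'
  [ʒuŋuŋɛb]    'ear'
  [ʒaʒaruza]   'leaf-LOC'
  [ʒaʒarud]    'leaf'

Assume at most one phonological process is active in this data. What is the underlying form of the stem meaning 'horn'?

/noremez/

The root 'horn' surfaces as [noremeza] and [noremed], with a stem-final [z] ~ [d] alternation.
If /d/ were underlying and a rule turned it into [z] before the LOC suffix, 'house' would also alternate; but it has [d] in both [nureneda] and [nurened].
So /z/ is underlying, and a rule of word-final hardening — voiced fricatives become stops word-finally — gives [d].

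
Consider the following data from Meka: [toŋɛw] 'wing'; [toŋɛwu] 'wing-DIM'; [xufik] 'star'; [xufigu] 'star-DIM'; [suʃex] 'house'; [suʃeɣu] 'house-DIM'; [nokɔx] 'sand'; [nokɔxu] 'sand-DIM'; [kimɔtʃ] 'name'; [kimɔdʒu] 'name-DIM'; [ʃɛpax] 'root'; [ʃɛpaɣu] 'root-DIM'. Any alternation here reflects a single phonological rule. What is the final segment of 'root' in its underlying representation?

The root 'root' surfaces as [ʃɛpax] and [ʃɛpaɣu], with a stem-final [x] ~ [ɣ] alternation.
Compare 'sand', with invariant [x] in [nokɔx] and [nokɔxu]: an analysis with underlying /x/ and a rule producing [ɣ] before the DIM suffix would wrongly predict alternation here too.
So /ɣ/ is underlying, and a rule of word-final obstruent devoicing — voiced obstruents become voiceless word-finally — gives [x].

/ɣ/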